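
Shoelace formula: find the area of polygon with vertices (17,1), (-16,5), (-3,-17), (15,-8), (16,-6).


sum(xi*y_{i+1}) = 17*5 - 16*(-17) - 3*(-8) + 15*(-6) + 16*1 = 307
sum(yi*x_{i+1}) = 1*(-16) + 5*(-3) - 17*15 - 8*16 - 6*17 = -516
Area = |307 + 516|/2 = 823/2 = 411.5000

411.5000 sq units


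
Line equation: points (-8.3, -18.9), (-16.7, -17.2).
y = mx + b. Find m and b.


m = (1.7)/(-8.4) = -0.2024
b = y1 - m*x1 = -18.9 - (1.7*(-8.3))/(-8.4) = -18.9 - 1.6798 = -20.5798

y = -0.2024x - 20.5798


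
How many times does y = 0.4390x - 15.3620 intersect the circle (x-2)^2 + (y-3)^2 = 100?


Substitute y = 0.4390x - 15.3620: (x-2)^2 + (0.4390x- 15.3620-3)^2 = 100
Expand to Ax^2 + Bx + C = 0, where b-k = -18.362
A = 1+m^2 = 1.192721
B = 2(m(b-k) - h) = 2(0.4390*(-18.362) - 2) = -20.121836
C = h^2 + (b-k)^2 - r^2 = 4 + 337.163044 - 100 = 241.163044
disc = B^2-4AC = 404.8883 - 1150.5609 = -745.6726
disc < 0

0 intersection points


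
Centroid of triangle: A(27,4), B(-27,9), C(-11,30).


Gx = (27- 27- 11)/3 = -11/3 = -3.6667
Gy = (4+9+30)/3 = 43/3 = 14.3333

G = (-3.6667, 14.3333)


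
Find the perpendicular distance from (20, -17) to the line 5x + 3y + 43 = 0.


|5*20 + 3*(-17) + 43| = |92| = 92
sqrt(25 + 9) = sqrt(34) = 5.8310
d = 92/sqrt(34) = 15.7779

15.7779


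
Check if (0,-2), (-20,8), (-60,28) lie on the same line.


0*(8-28) - 20*(28+ 2) - 60*(-2-8)
= 0 - 600 + 600 = 0

Yes, collinear (determinant = 0)


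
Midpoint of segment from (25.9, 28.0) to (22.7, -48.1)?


Mx = (25.9 + 22.7)/2 = 48.6/2 = 24.3000
My = (28.0 - 48.1)/2 = -20.1/2 = -10.0500

(24.3000, -10.0500)


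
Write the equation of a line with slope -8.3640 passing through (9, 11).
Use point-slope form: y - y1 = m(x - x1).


y - 11 = -8.3640(x - 9)
y = -8.3640x + 11 + 8.3640*9
y = -8.3640x + 86.2760

y = -8.3640x + 86.2760


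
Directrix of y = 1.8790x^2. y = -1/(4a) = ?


a = 1.8790
1/(4a) = 0.1330
directrix: y = -0.1330 = -0.1330

y = -0.1330


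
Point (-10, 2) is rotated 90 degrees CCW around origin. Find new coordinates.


cos(90) = 0, sin(90) = 1
x' = -10*0 - 2*1 = -2
y' = -10*1 + 2*0 = -10

(-2, -10)


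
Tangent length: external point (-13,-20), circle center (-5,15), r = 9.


d = sqrt((-13+ 5)^2 + (-20-15)^2) = sqrt(64+1225) = 35.9026
L = sqrt(1289.0000 - 81) = sqrt(1208.0000) = 34.7563

34.7563


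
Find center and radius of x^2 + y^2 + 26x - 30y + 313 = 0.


h = -D/2 = -26/2 = -13
k = -E/2 = 30/2 = 15
r^2 = h^2 + k^2 - F = 169 + 225 - 313 = 81
r = 9

Center (-13, 15), radius = 9


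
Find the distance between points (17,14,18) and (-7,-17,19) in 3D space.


dx=-24, dy=-31, dz=1
d = sqrt(576+961+1) = sqrt(1538) = 39.2173

39.2173


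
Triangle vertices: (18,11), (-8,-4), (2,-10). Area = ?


18*(-4+ 10) = 108
-8*(-10-11) = 168
2*(11+ 4) = 30
sum = 306
Area = |306|/2 = 153.0000

153.0000 sq units


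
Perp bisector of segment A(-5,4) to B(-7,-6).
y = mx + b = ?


Midpoint = (-6, -1)
Slope of AB = dy/dx = -10/(-2) = 5.0000
Perp slope = -dx/dy = -2/10 = -0.2000
b = My - (perp slope)*Mx = -1 + (-2*(-6))/(-10) = -1 - 1.2000 = -2.2000

y = -0.2000x - 2.2000


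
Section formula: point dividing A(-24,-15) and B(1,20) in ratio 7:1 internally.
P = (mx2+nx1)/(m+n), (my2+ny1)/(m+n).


Px = (7*1 + 1*(-24))/8 = -17/8 = -2.1250
Py = (7*20 + 1*(-15))/8 = 125/8 = 15.6250

P = (-2.1250, 15.6250)


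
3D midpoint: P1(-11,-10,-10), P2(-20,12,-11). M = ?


Mx = (-11- 20)/2 = -15.5000
My = (-10+12)/2 = 1.0000
Mz = (-10- 11)/2 = -10.5000

M = (-15.5000, 1.0000, -10.5000)


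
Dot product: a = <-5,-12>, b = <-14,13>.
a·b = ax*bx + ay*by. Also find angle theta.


a·b = -5*(-14) - 12*13 = 70 - 156 = -86
|a| = sqrt(25+144) = 13.0000
|b| = sqrt(196+169) = 19.1050
cos(theta) = -86/(sqrt(169)*sqrt(365)) = -86/sqrt(61685) = -0.346265
theta = arccos(-86/sqrt(61685)) = 110.2590 degrees

a·b = -86, theta = 110.2590 deg


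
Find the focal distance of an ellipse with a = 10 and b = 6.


c^2 = 10^2 - 6^2 = 100 - 36 = 64
c = sqrt(64) = 8.0000

c = 8.0000


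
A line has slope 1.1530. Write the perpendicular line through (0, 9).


Perpendicular slope = -1/m1 = -1/1.1530 = -0.8673
b2 = y0 - m2*x0 = 9 + 0/1.1530 = 9 + 0 = 9.0000

y = -0.8673x + 9.0000


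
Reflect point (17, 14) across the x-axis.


Reflection rule for x-axis: (x, -y)
(17, 14) -> (17, -14)

(17, -14)


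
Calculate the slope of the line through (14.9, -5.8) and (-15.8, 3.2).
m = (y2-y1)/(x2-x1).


dy = 3.2 + 5.8 = 9.0
dx = -15.8 - 14.9 = -30.7
m = 9.0/(-30.7) = -0.2932

m = -0.2932


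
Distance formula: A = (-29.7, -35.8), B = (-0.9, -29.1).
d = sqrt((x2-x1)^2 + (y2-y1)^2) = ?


dx = -0.9 + 29.7 = 28.8
dy = -29.1 + 35.8 = 6.7
d = sqrt(829.44 + 44.89) = sqrt(874.33) = 29.5691

29.5691


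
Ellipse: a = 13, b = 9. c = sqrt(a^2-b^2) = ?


c^2 = 13^2 - 9^2 = 169 - 81 = 88
c = sqrt(88) = 9.3808

c = 9.3808


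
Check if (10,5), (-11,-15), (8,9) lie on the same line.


10*(-15-9) - 11*(9-5) + 8*(5+ 15)
= -240 - 44 + 160 = -124

No, not collinear (determinant = -124)


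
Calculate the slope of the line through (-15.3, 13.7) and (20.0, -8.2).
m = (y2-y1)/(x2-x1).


dy = -8.2 - 13.7 = -21.9
dx = 20.0 + 15.3 = 35.3
m = -21.9/35.3 = -0.6204

m = -0.6204


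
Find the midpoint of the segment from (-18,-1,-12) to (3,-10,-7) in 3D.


Mx = (-18+3)/2 = -7.5000
My = (-1- 10)/2 = -5.5000
Mz = (-12- 7)/2 = -9.5000

M = (-7.5000, -5.5000, -9.5000)


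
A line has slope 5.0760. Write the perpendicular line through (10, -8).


Perpendicular slope = -1/m1 = -1/5.0760 = -0.1970
b2 = y0 - m2*x0 = -8 + 10/5.0760 = -8 + 1.9701 = -6.0299

y = -0.1970x - 6.0299


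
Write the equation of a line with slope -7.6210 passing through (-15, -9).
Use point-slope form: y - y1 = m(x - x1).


y + 9 = -7.6210(x + 15)
y = -7.6210x - 9 + 7.6210*(-15)
y = -7.6210x - 123.3150

y = -7.6210x - 123.3150


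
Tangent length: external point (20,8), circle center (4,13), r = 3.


d = sqrt((20-4)^2 + (8-13)^2) = sqrt(256+25) = 16.7631
L = sqrt(281.0000 - 9) = sqrt(272.0000) = 16.4924

16.4924


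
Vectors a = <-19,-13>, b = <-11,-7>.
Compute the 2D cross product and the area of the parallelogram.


cross = -19*(-7) + 13*(-11) = 133 - 143 = -10
Parallelogram area = |-10| = 10

cross = -10, parallelogram area = 10


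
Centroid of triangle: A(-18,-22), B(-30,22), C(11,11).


Gx = (-18- 30+11)/3 = -37/3 = -12.3333
Gy = (-22+22+11)/3 = 11/3 = 3.6667

G = (-12.3333, 3.6667)


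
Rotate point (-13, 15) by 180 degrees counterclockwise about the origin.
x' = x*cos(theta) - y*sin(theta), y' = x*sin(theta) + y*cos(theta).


cos(180) = -1, sin(180) = 0
x' = -13*(-1) - 15*0 = 13
y' = -13*0 + 15*(-1) = -15

(13, -15)


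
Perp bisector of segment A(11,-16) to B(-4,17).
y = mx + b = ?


Midpoint = (3.5, 0.5)
Slope of AB = dy/dx = 33/(-15) = -2.2000
Perp slope = -dx/dy = 15/33 = 0.4545
b = My - (perp slope)*Mx = 0.5 + (-15*3.5)/33 = 0.5 - 1.5909 = -1.0909

y = 0.4545x - 1.0909


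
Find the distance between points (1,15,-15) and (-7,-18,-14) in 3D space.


dx=-8, dy=-33, dz=1
d = sqrt(64+1089+1) = sqrt(1154) = 33.9706

33.9706


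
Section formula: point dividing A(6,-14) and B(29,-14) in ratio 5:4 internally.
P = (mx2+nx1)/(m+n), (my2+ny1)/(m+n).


Px = (5*29 + 4*6)/9 = 169/9 = 18.7778
Py = (5*(-14) + 4*(-14))/9 = -126/9 = -14.0000

P = (18.7778, -14.0000)


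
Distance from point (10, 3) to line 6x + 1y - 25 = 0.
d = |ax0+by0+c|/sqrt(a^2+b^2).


|6*10 + 1*3 - 25| = |38| = 38
sqrt(36 + 1) = sqrt(37) = 6.0828
d = 38/sqrt(37) = 6.2472

6.2472


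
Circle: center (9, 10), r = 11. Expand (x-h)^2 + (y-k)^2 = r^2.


(x-9)^2 + (y-10)^2 = 11^2
D = -2h = -18, E = -2k = -20
F = h^2+k^2-r^2 = 81+100-121 = 60

x^2 + y^2 - 18x - 20y + 60 = 0


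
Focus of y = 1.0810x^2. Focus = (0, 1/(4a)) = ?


a = 1.0810
4a = 4.3240
focus = (0, 1/4.3240) = (0, 0.2313)

Focus = (0, 0.2313)


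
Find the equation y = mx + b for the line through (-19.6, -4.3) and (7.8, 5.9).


m = (10.2)/(27.4) = 0.3723
b = y1 - m*x1 = -4.3 - (10.2*(-19.6))/(27.4) = -4.3 + 7.2964 = 2.9964

y = 0.3723x + 2.9964


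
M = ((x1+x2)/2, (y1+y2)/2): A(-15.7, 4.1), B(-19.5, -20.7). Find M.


Mx = (-15.7 - 19.5)/2 = -35.2/2 = -17.6000
My = (4.1 - 20.7)/2 = -16.6/2 = -8.3000

(-17.6000, -8.3000)


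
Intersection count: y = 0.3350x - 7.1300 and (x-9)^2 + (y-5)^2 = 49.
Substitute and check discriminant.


Substitute y = 0.3350x - 7.1300: (x-9)^2 + (0.3350x- 7.1300-5)^2 = 49
Expand to Ax^2 + Bx + C = 0, where b-k = -12.13
A = 1+m^2 = 1.112225
B = 2(m(b-k) - h) = 2(0.3350*(-12.13) - 9) = -26.1271
C = h^2 + (b-k)^2 - r^2 = 81 + 147.1369 - 49 = 179.1369
disc = B^2-4AC = 682.6254 - 796.9622 = -114.3368
disc < 0

0 intersection points


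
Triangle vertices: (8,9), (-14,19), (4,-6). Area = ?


8*(19+ 6) = 200
-14*(-6-9) = 210
4*(9-19) = -40
sum = 370
Area = |370|/2 = 185.0000

185.0000 sq units


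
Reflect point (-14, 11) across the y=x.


Reflection rule for y=x: (y, x)
(-14, 11) -> (11, -14)

(11, -14)


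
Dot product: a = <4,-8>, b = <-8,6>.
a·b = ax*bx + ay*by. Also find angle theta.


a·b = 4*(-8) - 8*6 = -32 - 48 = -80
|a| = sqrt(16+64) = 8.9443
|b| = sqrt(64+36) = 10.0000
cos(theta) = -80/(sqrt(80)*sqrt(100)) = -80/sqrt(8000) = -0.894427
theta = arccos(-80/sqrt(8000)) = 153.4349 degrees

a·b = -80, theta = 153.4349 deg


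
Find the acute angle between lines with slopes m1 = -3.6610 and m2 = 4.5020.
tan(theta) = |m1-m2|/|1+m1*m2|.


m1-m2 = -8.163
1+m1*m2 = -15.481822
tan(theta) = |-8.163/(-15.481822)| = 0.527264
theta = arctan(|-8.163/(-15.481822)|) = 27.8010 degrees (acute angle)

27.8010 degrees


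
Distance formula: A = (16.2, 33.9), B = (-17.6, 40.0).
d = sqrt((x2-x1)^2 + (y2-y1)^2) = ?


dx = -17.6 - 16.2 = -33.8
dy = 40.0 - 33.9 = 6.1
d = sqrt(1142.44 + 37.21) = sqrt(1179.65) = 34.3460

34.3460


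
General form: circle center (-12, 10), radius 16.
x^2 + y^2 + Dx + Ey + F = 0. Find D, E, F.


(x+ 12)^2 + (y-10)^2 = 16^2
D = -2h = 24, E = -2k = -20
F = h^2+k^2-r^2 = 144+100-256 = -12

D = 24, E = -20, F = -12


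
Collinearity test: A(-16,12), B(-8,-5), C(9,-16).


-16*(-5+ 16) - 8*(-16-12) + 9*(12+ 5)
= -176 + 224 + 153 = 201

No, not collinear (determinant = 201)


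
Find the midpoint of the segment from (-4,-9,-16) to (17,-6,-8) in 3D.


Mx = (-4+17)/2 = 6.5000
My = (-9- 6)/2 = -7.5000
Mz = (-16- 8)/2 = -12.0000

M = (6.5000, -7.5000, -12.0000)


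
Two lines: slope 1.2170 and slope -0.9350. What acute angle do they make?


m1-m2 = 2.152
1+m1*m2 = -0.137895
tan(theta) = |2.152/(-0.137895)| = 15.606077
theta = arctan(|2.152/(-0.137895)|) = 86.3336 degrees (acute angle)

86.3336 degrees


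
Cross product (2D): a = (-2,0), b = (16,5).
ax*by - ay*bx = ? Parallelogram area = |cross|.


cross = -2*5 - 0*16 = -10 - 0 = -10
Parallelogram area = |-10| = 10

cross = -10, parallelogram area = 10


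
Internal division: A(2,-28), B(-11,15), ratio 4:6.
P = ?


Px = (4*(-11) + 6*2)/10 = -32/10 = -3.2000
Py = (4*15 + 6*(-28))/10 = -108/10 = -10.8000

P = (-3.2000, -10.8000)


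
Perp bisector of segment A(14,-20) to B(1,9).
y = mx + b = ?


Midpoint = (7.5, -5.5)
Slope of AB = dy/dx = 29/(-13) = -2.2308
Perp slope = -dx/dy = 13/29 = 0.4483
b = My - (perp slope)*Mx = -5.5 + (-13*7.5)/29 = -5.5 - 3.3621 = -8.8621

y = 0.4483x - 8.8621


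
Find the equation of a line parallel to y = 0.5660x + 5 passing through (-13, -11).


Parallel lines have equal slopes.
m2 = 0.5660
b2 = -11 - 0.5660*(-13) = -3.6420

y = 0.5660x - 3.6420


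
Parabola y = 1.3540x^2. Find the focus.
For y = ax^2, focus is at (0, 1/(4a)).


a = 1.3540
4a = 5.4160
focus = (0, 1/5.4160) = (0, 0.1846)

Focus = (0, 0.1846)


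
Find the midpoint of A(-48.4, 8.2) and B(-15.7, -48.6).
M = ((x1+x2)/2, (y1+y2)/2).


Mx = (-48.4 - 15.7)/2 = -64.1/2 = -32.0500
My = (8.2 - 48.6)/2 = -40.4/2 = -20.2000

(-32.0500, -20.2000)


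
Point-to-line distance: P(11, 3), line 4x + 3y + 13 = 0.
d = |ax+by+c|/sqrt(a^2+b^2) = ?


|4*11 + 3*3 + 13| = |66| = 66
sqrt(16 + 9) = sqrt(25) = 5.0000
d = 66/sqrt(25) = 13.2000

13.2000


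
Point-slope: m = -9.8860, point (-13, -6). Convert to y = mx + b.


y + 6 = -9.8860(x + 13)
y = -9.8860x - 6 + 9.8860*(-13)
y = -9.8860x - 134.5180

y = -9.8860x - 134.5180


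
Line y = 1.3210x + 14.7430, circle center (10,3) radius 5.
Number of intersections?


Substitute y = 1.3210x + 14.7430: (x-10)^2 + (1.3210x+14.7430-3)^2 = 25
Expand to Ax^2 + Bx + C = 0, where b-k = 11.743
A = 1+m^2 = 2.745041
B = 2(m(b-k) - h) = 2(1.3210*11.743 - 10) = 11.025006
C = h^2 + (b-k)^2 - r^2 = 100 + 137.898049 - 25 = 212.898049
disc = B^2-4AC = 121.5508 - 2337.6555 = -2216.1047
disc < 0

0 intersection points


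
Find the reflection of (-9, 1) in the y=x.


Reflection rule for y=x: (y, x)
(-9, 1) -> (1, -9)

(1, -9)


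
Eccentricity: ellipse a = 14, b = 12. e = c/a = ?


c = sqrt(196-144) = sqrt(52) = 7.2111
e = c/a = sqrt(52)/14 = 0.5151

e = 0.5151


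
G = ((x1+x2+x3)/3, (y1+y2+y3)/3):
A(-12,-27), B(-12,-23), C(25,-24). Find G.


Gx = (-12- 12+25)/3 = 1/3 = 0.3333
Gy = (-27- 23- 24)/3 = -74/3 = -24.6667

G = (0.3333, -24.6667)


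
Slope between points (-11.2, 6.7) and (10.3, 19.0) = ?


dy = 19.0 - 6.7 = 12.3
dx = 10.3 + 11.2 = 21.5
m = 12.3/21.5 = 0.5721

m = 0.5721


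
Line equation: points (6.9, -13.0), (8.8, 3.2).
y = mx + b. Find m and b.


m = (16.2)/(1.9) = 8.5263
b = y1 - m*x1 = -13.0 - (16.2*6.9)/(1.9) = -13.0 - 58.8316 = -71.8316

y = 8.5263x - 71.8316


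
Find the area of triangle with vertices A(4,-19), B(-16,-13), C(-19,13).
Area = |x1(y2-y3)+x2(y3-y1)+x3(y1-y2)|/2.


4*(-13-13) = -104
-16*(13+ 19) = -512
-19*(-19+ 13) = 114
sum = -502
Area = |-502|/2 = 251.0000

251.0000 sq units


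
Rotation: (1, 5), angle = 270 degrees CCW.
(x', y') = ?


cos(270) = 0, sin(270) = -1
x' = 1*0 - 5*(-1) = 5
y' = 1*(-1) + 5*0 = -1

(5, -1)


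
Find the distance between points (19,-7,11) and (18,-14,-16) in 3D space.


dx=-1, dy=-7, dz=-27
d = sqrt(1+49+729) = sqrt(779) = 27.9106

27.9106


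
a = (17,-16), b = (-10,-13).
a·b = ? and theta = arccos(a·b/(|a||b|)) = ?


a·b = 17*(-10) - 16*(-13) = -170 + 208 = 38
|a| = sqrt(289+256) = 23.3452
|b| = sqrt(100+169) = 16.4012
cos(theta) = 38/(sqrt(545)*sqrt(269)) = 38/sqrt(146605) = 0.099245
theta = arccos(38/sqrt(146605)) = 84.3043 degrees

a·b = 38, theta = 84.3043 deg


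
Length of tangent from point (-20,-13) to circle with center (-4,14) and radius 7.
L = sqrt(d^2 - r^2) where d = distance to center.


d = sqrt((-20+ 4)^2 + (-13-14)^2) = sqrt(256+729) = 31.3847
L = sqrt(985.0000 - 49) = sqrt(936.0000) = 30.5941

30.5941


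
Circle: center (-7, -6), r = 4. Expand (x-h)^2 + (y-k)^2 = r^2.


(x+ 7)^2 + (y+ 6)^2 = 4^2
D = -2h = 14, E = -2k = 12
F = h^2+k^2-r^2 = 49+36-16 = 69

x^2 + y^2 + 14x + 12y + 69 = 0


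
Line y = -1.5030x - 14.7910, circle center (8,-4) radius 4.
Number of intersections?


Substitute y = -1.5030x - 14.7910: (x-8)^2 + (-1.5030x- 14.7910+ 4)^2 = 16
Expand to Ax^2 + Bx + C = 0, where b-k = -10.791
A = 1+m^2 = 3.259009
B = 2(m(b-k) - h) = 2(-1.5030*(-10.791) - 8) = 16.437746
C = h^2 + (b-k)^2 - r^2 = 64 + 116.445681 - 16 = 164.445681
disc = B^2-4AC = 270.1995 - 2143.7198 = -1873.5203
disc < 0

0 intersection points


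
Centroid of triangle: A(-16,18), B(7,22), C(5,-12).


Gx = (-16+7+5)/3 = -4/3 = -1.3333
Gy = (18+22- 12)/3 = 28/3 = 9.3333

G = (-1.3333, 9.3333)


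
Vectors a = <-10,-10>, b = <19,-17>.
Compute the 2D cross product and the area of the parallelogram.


cross = -10*(-17) + 10*19 = 170 + 190 = 360
Parallelogram area = |360| = 360

cross = 360, parallelogram area = 360


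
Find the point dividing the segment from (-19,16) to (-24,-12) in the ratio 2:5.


Px = (2*(-24) + 5*(-19))/7 = -143/7 = -20.4286
Py = (2*(-12) + 5*16)/7 = 56/7 = 8.0000

P = (-20.4286, 8.0000)


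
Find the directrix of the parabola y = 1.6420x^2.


a = 1.6420
1/(4a) = 0.1523
directrix: y = -0.1523 = -0.1523

y = -0.1523


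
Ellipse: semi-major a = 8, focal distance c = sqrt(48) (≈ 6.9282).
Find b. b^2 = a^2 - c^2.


b^2 = 8^2 - (sqrt(48))^2 = 64 - 48 = 16
b = sqrt(16) = 4

b = 4


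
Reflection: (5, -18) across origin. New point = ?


Reflection rule for origin: (-x, -y)
(5, -18) -> (-5, 18)

(-5, 18)


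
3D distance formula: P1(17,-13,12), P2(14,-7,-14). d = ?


dx=-3, dy=6, dz=-26
d = sqrt(9+36+676) = sqrt(721) = 26.8514

26.8514


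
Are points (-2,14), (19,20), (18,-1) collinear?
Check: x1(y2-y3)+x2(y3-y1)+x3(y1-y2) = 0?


-2*(20+ 1) + 19*(-1-14) + 18*(14-20)
= -42 - 285 - 108 = -435

No, not collinear (determinant = -435)


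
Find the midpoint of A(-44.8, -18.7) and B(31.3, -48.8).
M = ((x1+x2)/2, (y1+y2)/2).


Mx = (-44.8 + 31.3)/2 = -13.5/2 = -6.7500
My = (-18.7 - 48.8)/2 = -67.5/2 = -33.7500

(-6.7500, -33.7500)


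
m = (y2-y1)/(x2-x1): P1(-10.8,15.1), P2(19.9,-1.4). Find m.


dy = -1.4 - 15.1 = -16.5
dx = 19.9 + 10.8 = 30.7
m = -16.5/30.7 = -0.5375

m = -0.5375


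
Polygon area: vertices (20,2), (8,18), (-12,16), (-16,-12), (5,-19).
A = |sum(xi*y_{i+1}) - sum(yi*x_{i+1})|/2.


sum(xi*y_{i+1}) = 20*18 + 8*16 - 12*(-12) - 16*(-19) + 5*2 = 946
sum(yi*x_{i+1}) = 2*8 + 18*(-12) + 16*(-16) - 12*5 - 19*20 = -896
Area = |946 + 896|/2 = 1842/2 = 921.0000

921.0000 sq units


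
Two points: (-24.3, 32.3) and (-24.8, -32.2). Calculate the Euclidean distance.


dx = -24.8 + 24.3 = -0.5
dy = -32.2 - 32.3 = -64.5
d = sqrt(0.25 + 4160.25) = sqrt(4160.5) = 64.5019

64.5019


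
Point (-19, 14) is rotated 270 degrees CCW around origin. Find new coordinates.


cos(270) = 0, sin(270) = -1
x' = -19*0 - 14*(-1) = 14
y' = -19*(-1) + 14*0 = 19

(14, 19)


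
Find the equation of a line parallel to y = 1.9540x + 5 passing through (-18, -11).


Parallel lines have equal slopes.
m2 = 1.9540
b2 = -11 - 1.9540*(-18) = 24.1720

y = 1.9540x + 24.1720


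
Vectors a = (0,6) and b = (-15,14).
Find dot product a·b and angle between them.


a·b = 0*(-15) + 6*14 = 0 + 84 = 84
|a| = sqrt(0+36) = 6.0000
|b| = sqrt(225+196) = 20.5183
cos(theta) = 84/(sqrt(36)*sqrt(421)) = 84/sqrt(15156) = 0.682318
theta = arccos(84/sqrt(15156)) = 46.9749 degrees

a·b = 84, theta = 46.9749 deg


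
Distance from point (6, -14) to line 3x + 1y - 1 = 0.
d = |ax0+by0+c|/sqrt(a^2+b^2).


|3*6 + 1*(-14) - 1| = |3| = 3
sqrt(9 + 1) = sqrt(10) = 3.1623
d = 3/sqrt(10) = 0.9487

0.9487


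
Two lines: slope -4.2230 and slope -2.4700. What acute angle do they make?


m1-m2 = -1.753
1+m1*m2 = 11.43081
tan(theta) = |-1.753/11.43081| = 0.153357
theta = arctan(|-1.753/11.43081|) = 8.7188 degrees (acute angle)

8.7188 degrees


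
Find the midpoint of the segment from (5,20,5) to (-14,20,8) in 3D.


Mx = (5- 14)/2 = -4.5000
My = (20+20)/2 = 20.0000
Mz = (5+8)/2 = 6.5000

M = (-4.5000, 20.0000, 6.5000)


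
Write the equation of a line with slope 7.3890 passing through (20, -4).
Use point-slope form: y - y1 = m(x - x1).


y + 4 = 7.3890(x - 20)
y = 7.3890x - 4 - 7.3890*20
y = 7.3890x - 151.7800

y = 7.3890x - 151.7800


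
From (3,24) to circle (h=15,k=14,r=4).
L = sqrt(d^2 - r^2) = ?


d = sqrt((3-15)^2 + (24-14)^2) = sqrt(144+100) = 15.6205
L = sqrt(244.0000 - 16) = sqrt(228.0000) = 15.0997

15.0997


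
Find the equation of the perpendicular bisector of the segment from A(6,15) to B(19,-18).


Midpoint = (12.5, -1.5)
Slope of AB = dy/dx = -33/13 = -2.5385
Perp slope = -dx/dy = 13/33 = 0.3939
b = My - (perp slope)*Mx = -1.5 + (13*12.5)/(-33) = -1.5 - 4.9242 = -6.4242

y = 0.3939x - 6.4242


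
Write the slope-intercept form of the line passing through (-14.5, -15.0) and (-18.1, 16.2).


m = (31.2)/(-3.6) = -8.6667
b = y1 - m*x1 = -15.0 - (31.2*(-14.5))/(-3.6) = -15.0 - 125.6667 = -140.6667

y = -8.6667x - 140.6667


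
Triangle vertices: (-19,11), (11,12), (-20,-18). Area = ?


-19*(12+ 18) = -570
11*(-18-11) = -319
-20*(11-12) = 20
sum = -869
Area = |-869|/2 = 434.5000

434.5000 sq units


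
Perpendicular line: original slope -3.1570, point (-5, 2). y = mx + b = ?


Perpendicular slope = -1/m1 = -1/(-3.1570) = 0.3168
b2 = y0 - m2*x0 = 2 - 5/(-3.1570) = 2 + 1.5838 = 3.5838

y = 0.3168x + 3.5838


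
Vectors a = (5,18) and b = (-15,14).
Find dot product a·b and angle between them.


a·b = 5*(-15) + 18*14 = -75 + 252 = 177
|a| = sqrt(25+324) = 18.6815
|b| = sqrt(225+196) = 20.5183
cos(theta) = 177/(sqrt(349)*sqrt(421)) = 177/sqrt(146929) = 0.461763
theta = arccos(177/sqrt(146929)) = 62.4990 degrees

a·b = 177, theta = 62.4990 deg


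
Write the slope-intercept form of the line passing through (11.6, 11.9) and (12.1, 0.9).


m = (-11.0)/(0.5) = -22.0000
b = y1 - m*x1 = 11.9 - (-11.0*11.6)/(0.5) = 11.9 + 255.2000 = 267.1000

y = -22.0000x + 267.1000


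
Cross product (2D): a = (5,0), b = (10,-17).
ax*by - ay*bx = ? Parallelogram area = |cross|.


cross = 5*(-17) - 0*10 = -85 - 0 = -85
Parallelogram area = |-85| = 85

cross = -85, parallelogram area = 85


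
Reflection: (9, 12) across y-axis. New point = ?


Reflection rule for y-axis: (-x, y)
(9, 12) -> (-9, 12)

(-9, 12)


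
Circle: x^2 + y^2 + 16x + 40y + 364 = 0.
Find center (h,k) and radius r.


h = -D/2 = -16/2 = -8
k = -E/2 = -40/2 = -20
r^2 = h^2 + k^2 - F = 64 + 400 - 364 = 100
r = 10

Center (-8, -20), radius = 10


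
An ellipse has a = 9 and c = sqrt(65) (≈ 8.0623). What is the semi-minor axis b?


b^2 = 9^2 - (sqrt(65))^2 = 81 - 65 = 16
b = sqrt(16) = 4

b = 4


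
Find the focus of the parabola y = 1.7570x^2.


a = 1.7570
4a = 7.0280
focus = (0, 1/7.0280) = (0, 0.1423)

Focus = (0, 0.1423)


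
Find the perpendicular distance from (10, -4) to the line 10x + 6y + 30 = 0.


|10*10 + 6*(-4) + 30| = |106| = 106
sqrt(100 + 36) = sqrt(136) = 11.6619
d = 106/sqrt(136) = 9.0894

9.0894


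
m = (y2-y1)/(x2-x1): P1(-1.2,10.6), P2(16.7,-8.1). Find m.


dy = -8.1 - 10.6 = -18.7
dx = 16.7 + 1.2 = 17.9
m = -18.7/17.9 = -1.0447

m = -1.0447


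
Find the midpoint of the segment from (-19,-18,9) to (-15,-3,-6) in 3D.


Mx = (-19- 15)/2 = -17.0000
My = (-18- 3)/2 = -10.5000
Mz = (9- 6)/2 = 1.5000

M = (-17.0000, -10.5000, 1.5000)


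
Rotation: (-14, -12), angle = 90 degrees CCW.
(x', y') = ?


cos(90) = 0, sin(90) = 1
x' = -14*0 + 12*1 = 12
y' = -14*1 - 12*0 = -14

(12, -14)


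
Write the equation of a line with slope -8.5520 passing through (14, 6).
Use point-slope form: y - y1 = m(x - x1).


y - 6 = -8.5520(x - 14)
y = -8.5520x + 6 + 8.5520*14
y = -8.5520x + 125.7280

y = -8.5520x + 125.7280


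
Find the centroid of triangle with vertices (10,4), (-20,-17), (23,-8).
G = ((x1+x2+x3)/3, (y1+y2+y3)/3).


Gx = (10- 20+23)/3 = 13/3 = 4.3333
Gy = (4- 17- 8)/3 = -21/3 = -7.0000

G = (4.3333, -7.0000)


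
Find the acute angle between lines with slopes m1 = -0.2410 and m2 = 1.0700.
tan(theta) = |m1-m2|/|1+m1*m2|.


m1-m2 = -1.311
1+m1*m2 = 0.74213
tan(theta) = |-1.311/0.74213| = 1.766537
theta = arctan(|-1.311/0.74213|) = 60.4867 degrees (acute angle)

60.4867 degrees


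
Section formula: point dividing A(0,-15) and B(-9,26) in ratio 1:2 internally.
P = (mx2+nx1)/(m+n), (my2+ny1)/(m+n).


Px = (1*(-9) + 2*0)/3 = -9/3 = -3.0000
Py = (1*26 + 2*(-15))/3 = -4/3 = -1.3333

P = (-3.0000, -1.3333)


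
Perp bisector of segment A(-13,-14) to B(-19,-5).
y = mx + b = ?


Midpoint = (-16, -9.5)
Slope of AB = dy/dx = 9/(-6) = -1.5000
Perp slope = -dx/dy = 6/9 = 0.6667
b = My - (perp slope)*Mx = -9.5 + (-6*(-16))/9 = -9.5 + 10.6667 = 1.1667

y = 0.6667x + 1.1667


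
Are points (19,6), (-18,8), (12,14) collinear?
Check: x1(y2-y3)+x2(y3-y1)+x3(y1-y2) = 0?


19*(8-14) - 18*(14-6) + 12*(6-8)
= -114 - 144 - 24 = -282

No, not collinear (determinant = -282)


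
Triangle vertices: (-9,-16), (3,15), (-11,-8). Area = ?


-9*(15+ 8) = -207
3*(-8+ 16) = 24
-11*(-16-15) = 341
sum = 158
Area = |158|/2 = 79.0000

79.0000 sq units


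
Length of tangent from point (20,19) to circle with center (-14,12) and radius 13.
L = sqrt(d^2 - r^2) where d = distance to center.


d = sqrt((20+ 14)^2 + (19-12)^2) = sqrt(1156+49) = 34.7131
L = sqrt(1205.0000 - 169) = sqrt(1036.0000) = 32.1870

32.1870


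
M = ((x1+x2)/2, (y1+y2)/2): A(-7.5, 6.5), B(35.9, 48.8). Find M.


Mx = (-7.5 + 35.9)/2 = 28.4/2 = 14.2000
My = (6.5 + 48.8)/2 = 55.3/2 = 27.6500

(14.2000, 27.6500)


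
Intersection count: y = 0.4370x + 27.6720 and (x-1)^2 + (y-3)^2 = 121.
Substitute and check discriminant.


Substitute y = 0.4370x + 27.6720: (x-1)^2 + (0.4370x+27.6720-3)^2 = 121
Expand to Ax^2 + Bx + C = 0, where b-k = 24.672
A = 1+m^2 = 1.190969
B = 2(m(b-k) - h) = 2(0.4370*24.672 - 1) = 19.563328
C = h^2 + (b-k)^2 - r^2 = 1 + 608.707584 - 121 = 488.707584
disc = B^2-4AC = 382.7238 - 2328.1423 = -1945.4185
disc < 0

0 intersection points


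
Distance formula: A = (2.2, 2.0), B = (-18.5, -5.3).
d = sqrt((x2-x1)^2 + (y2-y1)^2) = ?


dx = -18.5 - 2.2 = -20.7
dy = -5.3 - 2.0 = -7.3
d = sqrt(428.49 + 53.29) = sqrt(481.78) = 21.9495

21.9495


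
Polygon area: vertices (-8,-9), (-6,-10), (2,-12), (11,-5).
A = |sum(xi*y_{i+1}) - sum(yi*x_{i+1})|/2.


sum(xi*y_{i+1}) = -8*(-10) - 6*(-12) + 2*(-5) + 11*(-9) = 43
sum(yi*x_{i+1}) = -9*(-6) - 10*2 - 12*11 - 5*(-8) = -58
Area = |43 + 58|/2 = 101/2 = 50.5000

50.5000 sq units


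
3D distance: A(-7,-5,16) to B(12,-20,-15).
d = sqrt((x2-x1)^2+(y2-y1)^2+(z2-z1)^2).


dx=19, dy=-15, dz=-31
d = sqrt(361+225+961) = sqrt(1547) = 39.3319

39.3319


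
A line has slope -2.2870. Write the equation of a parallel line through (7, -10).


Parallel lines have equal slopes.
m2 = -2.2870
b2 = -10 + 2.2870*7 = 6.0090

y = -2.2870x + 6.0090


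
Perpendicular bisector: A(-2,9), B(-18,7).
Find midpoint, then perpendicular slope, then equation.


Midpoint = (-10, 8)
Slope of AB = dy/dx = -2/(-16) = 0.1250
Perp slope = -dx/dy = -16/2 = -8.0000
b = My - (perp slope)*Mx = 8 + (-16*(-10))/(-2) = 8 - 80.0000 = -72.0000

y = -8.0000x - 72.0000


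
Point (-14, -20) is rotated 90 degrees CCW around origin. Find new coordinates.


cos(90) = 0, sin(90) = 1
x' = -14*0 + 20*1 = 20
y' = -14*1 - 20*0 = -14

(20, -14)


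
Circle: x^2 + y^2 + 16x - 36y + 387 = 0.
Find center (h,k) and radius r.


h = -D/2 = -16/2 = -8
k = -E/2 = 36/2 = 18
r^2 = h^2 + k^2 - F = 64 + 324 - 387 = 1
r = 1

Center (-8, 18), radius = 1


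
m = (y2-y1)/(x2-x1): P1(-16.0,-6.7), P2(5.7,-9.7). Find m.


dy = -9.7 + 6.7 = -3
dx = 5.7 + 16.0 = 21.7
m = -3/21.7 = -0.1382

m = -0.1382


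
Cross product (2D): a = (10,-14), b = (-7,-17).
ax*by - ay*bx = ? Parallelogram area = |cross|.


cross = 10*(-17) + 14*(-7) = -170 - 98 = -268
Parallelogram area = |-268| = 268

cross = -268, parallelogram area = 268


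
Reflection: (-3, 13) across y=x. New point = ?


Reflection rule for y=x: (y, x)
(-3, 13) -> (13, -3)

(13, -3)


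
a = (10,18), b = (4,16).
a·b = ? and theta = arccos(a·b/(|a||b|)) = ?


a·b = 10*4 + 18*16 = 40 + 288 = 328
|a| = sqrt(100+324) = 20.5913
|b| = sqrt(16+256) = 16.4924
cos(theta) = 328/(sqrt(424)*sqrt(272)) = 328/sqrt(115328) = 0.965843
theta = arccos(328/sqrt(115328)) = 15.0184 degrees

a·b = 328, theta = 15.0184 deg


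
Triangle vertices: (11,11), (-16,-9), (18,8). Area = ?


11*(-9-8) = -187
-16*(8-11) = 48
18*(11+ 9) = 360
sum = 221
Area = |221|/2 = 110.5000

110.5000 sq units


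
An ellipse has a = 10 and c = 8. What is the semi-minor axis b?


b^2 = 10^2 - (8)^2 = 100 - 64 = 36
b = sqrt(36) = 6

b = 6


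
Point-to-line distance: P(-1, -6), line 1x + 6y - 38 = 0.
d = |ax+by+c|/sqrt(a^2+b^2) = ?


|1*(-1) + 6*(-6) - 38| = |-75| = 75
sqrt(1 + 36) = sqrt(37) = 6.0828
d = 75/sqrt(37) = 12.3299

12.3299


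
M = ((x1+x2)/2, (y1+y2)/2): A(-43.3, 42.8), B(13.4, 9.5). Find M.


Mx = (-43.3 + 13.4)/2 = -29.9/2 = -14.9500
My = (42.8 + 9.5)/2 = 52.3/2 = 26.1500

(-14.9500, 26.1500)


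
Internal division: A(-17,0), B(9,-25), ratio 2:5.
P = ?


Px = (2*9 + 5*(-17))/7 = -67/7 = -9.5714
Py = (2*(-25) + 5*0)/7 = -50/7 = -7.1429

P = (-9.5714, -7.1429)


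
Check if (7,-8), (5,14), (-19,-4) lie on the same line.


7*(14+ 4) + 5*(-4+ 8) - 19*(-8-14)
= 126 + 20 + 418 = 564

No, not collinear (determinant = 564)


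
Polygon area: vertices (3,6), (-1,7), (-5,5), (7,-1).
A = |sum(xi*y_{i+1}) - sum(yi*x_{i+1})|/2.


sum(xi*y_{i+1}) = 3*7 - 1*5 - 5*(-1) + 7*6 = 63
sum(yi*x_{i+1}) = 6*(-1) + 7*(-5) + 5*7 - 1*3 = -9
Area = |63 + 9|/2 = 72/2 = 36.0000

36.0000 sq units


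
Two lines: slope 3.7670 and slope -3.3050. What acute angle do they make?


m1-m2 = 7.072
1+m1*m2 = -11.449935
tan(theta) = |7.072/(-11.449935)| = 0.617645
theta = arctan(|7.072/(-11.449935)|) = 31.7014 degrees (acute angle)

31.7014 degrees


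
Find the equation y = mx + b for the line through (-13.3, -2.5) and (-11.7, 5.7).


m = (8.2)/(1.6) = 5.1250
b = y1 - m*x1 = -2.5 - (8.2*(-13.3))/(1.6) = -2.5 + 68.1625 = 65.6625

y = 5.1250x + 65.6625


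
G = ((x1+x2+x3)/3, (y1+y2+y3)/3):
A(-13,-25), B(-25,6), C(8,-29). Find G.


Gx = (-13- 25+8)/3 = -30/3 = -10.0000
Gy = (-25+6- 29)/3 = -48/3 = -16.0000

G = (-10.0000, -16.0000)


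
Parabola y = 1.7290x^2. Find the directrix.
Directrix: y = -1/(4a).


a = 1.7290
1/(4a) = 0.1446
directrix: y = -0.1446 = -0.1446

y = -0.1446


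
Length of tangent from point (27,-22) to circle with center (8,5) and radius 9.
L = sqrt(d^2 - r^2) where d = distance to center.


d = sqrt((27-8)^2 + (-22-5)^2) = sqrt(361+729) = 33.0151
L = sqrt(1090.0000 - 81) = sqrt(1009.0000) = 31.7648

31.7648


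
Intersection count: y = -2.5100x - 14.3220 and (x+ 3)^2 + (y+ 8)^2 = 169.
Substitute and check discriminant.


Substitute y = -2.5100x - 14.3220: (x+ 3)^2 + (-2.5100x- 14.3220+ 8)^2 = 169
Expand to Ax^2 + Bx + C = 0, where b-k = -6.322
A = 1+m^2 = 7.3001
B = 2(m(b-k) - h) = 2(-2.5100*(-6.322) + 3) = 37.73644
C = h^2 + (b-k)^2 - r^2 = 9 + 39.967684 - 169 = -120.032316
disc = B^2-4AC = 1424.0389 + 3504.9916 = 4929.0305
disc > 0

2 intersection points


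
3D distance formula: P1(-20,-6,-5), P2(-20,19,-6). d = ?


dx=0, dy=25, dz=-1
d = sqrt(0+625+1) = sqrt(626) = 25.0200

25.0200


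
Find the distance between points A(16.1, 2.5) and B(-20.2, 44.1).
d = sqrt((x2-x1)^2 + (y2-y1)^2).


dx = -20.2 - 16.1 = -36.3
dy = 44.1 - 2.5 = 41.6
d = sqrt(1317.69 + 1730.56) = sqrt(3048.25) = 55.2110

55.2110


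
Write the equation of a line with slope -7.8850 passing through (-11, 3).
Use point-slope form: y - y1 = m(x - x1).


y - 3 = -7.8850(x + 11)
y = -7.8850x + 3 + 7.8850*(-11)
y = -7.8850x - 83.7350

y = -7.8850x - 83.7350


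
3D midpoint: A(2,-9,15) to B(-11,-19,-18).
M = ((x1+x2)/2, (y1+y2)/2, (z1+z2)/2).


Mx = (2- 11)/2 = -4.5000
My = (-9- 19)/2 = -14.0000
Mz = (15- 18)/2 = -1.5000

M = (-4.5000, -14.0000, -1.5000)


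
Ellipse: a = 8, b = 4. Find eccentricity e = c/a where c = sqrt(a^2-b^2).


c = sqrt(64-16) = sqrt(48) = 6.9282
e = c/a = sqrt(48)/8 = 0.8660

e = 0.8660


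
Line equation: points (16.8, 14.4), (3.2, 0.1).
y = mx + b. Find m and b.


m = (-14.3)/(-13.6) = 1.0515
b = y1 - m*x1 = 14.4 - (-14.3*16.8)/(-13.6) = 14.4 - 17.6647 = -3.2647

y = 1.0515x - 3.2647


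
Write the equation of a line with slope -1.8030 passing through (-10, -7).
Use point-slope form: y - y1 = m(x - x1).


y + 7 = -1.8030(x + 10)
y = -1.8030x - 7 + 1.8030*(-10)
y = -1.8030x - 25.0300

y = -1.8030x - 25.0300


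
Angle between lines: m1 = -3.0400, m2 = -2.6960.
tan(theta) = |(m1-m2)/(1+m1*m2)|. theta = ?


m1-m2 = -0.344
1+m1*m2 = 9.19584
tan(theta) = |-0.344/9.19584| = 0.037408
theta = arctan(|-0.344/9.19584|) = 2.1423 degrees (acute angle)

2.1423 degrees


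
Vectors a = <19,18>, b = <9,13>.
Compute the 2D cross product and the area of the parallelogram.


cross = 19*13 - 18*9 = 247 - 162 = 85
Parallelogram area = |85| = 85

cross = 85, parallelogram area = 85


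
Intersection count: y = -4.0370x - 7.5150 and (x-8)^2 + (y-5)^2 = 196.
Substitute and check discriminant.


Substitute y = -4.0370x - 7.5150: (x-8)^2 + (-4.0370x- 7.5150-5)^2 = 196
Expand to Ax^2 + Bx + C = 0, where b-k = -12.515
A = 1+m^2 = 17.297369
B = 2(m(b-k) - h) = 2(-4.0370*(-12.515) - 8) = 85.04611
C = h^2 + (b-k)^2 - r^2 = 64 + 156.625225 - 196 = 24.625225
disc = B^2-4AC = 7232.8408 - 1703.8064 = 5529.0344
disc > 0

2 intersection points


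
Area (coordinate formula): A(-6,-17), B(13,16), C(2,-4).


-6*(16+ 4) = -120
13*(-4+ 17) = 169
2*(-17-16) = -66
sum = -17
Area = |-17|/2 = 8.5000

8.5000 sq units


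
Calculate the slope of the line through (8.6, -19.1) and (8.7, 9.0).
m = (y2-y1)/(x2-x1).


dy = 9.0 + 19.1 = 28.1
dx = 8.7 - 8.6 = 0.1
m = 28.1/0.1 = 281.0000

m = 281.0000


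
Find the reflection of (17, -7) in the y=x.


Reflection rule for y=x: (y, x)
(17, -7) -> (-7, 17)

(-7, 17)


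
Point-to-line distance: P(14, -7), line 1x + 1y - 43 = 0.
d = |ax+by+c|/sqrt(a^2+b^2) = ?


|1*14 + 1*(-7) - 43| = |-36| = 36
sqrt(1 + 1) = sqrt(2) = 1.4142
d = 36/sqrt(2) = 25.4558

25.4558


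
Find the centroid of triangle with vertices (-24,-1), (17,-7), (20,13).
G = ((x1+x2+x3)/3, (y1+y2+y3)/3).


Gx = (-24+17+20)/3 = 13/3 = 4.3333
Gy = (-1- 7+13)/3 = 5/3 = 1.6667

G = (4.3333, 1.6667)


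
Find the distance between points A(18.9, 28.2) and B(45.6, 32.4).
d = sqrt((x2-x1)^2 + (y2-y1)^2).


dx = 45.6 - 18.9 = 26.7
dy = 32.4 - 28.2 = 4.2
d = sqrt(712.89 + 17.64) = sqrt(730.53) = 27.0283

27.0283


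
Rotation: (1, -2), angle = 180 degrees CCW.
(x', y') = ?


cos(180) = -1, sin(180) = 0
x' = 1*(-1) + 2*0 = -1
y' = 1*0 - 2*(-1) = 2

(-1, 2)


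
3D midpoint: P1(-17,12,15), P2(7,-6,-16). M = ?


Mx = (-17+7)/2 = -5.0000
My = (12- 6)/2 = 3.0000
Mz = (15- 16)/2 = -0.5000

M = (-5.0000, 3.0000, -0.5000)


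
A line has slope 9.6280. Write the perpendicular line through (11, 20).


Perpendicular slope = -1/m1 = -1/9.6280 = -0.1039
b2 = y0 - m2*x0 = 20 + 11/9.6280 = 20 + 1.1425 = 21.1425

y = -0.1039x + 21.1425


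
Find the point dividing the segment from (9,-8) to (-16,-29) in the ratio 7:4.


Px = (7*(-16) + 4*9)/11 = -76/11 = -6.9091
Py = (7*(-29) + 4*(-8))/11 = -235/11 = -21.3636

P = (-6.9091, -21.3636)


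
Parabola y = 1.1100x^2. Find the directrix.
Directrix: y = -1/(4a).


a = 1.1100
1/(4a) = 0.2252
directrix: y = -0.2252 = -0.2252

y = -0.2252


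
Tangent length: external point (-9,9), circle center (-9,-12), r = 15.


d = sqrt((-9+ 9)^2 + (9+ 12)^2) = sqrt(0+441) = 21.0000
L = sqrt(441.0000 - 225) = sqrt(216.0000) = 14.6969

14.6969


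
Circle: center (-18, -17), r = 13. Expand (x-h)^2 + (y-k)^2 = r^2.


(x+ 18)^2 + (y+ 17)^2 = 13^2
D = -2h = 36, E = -2k = 34
F = h^2+k^2-r^2 = 324+289-169 = 444

x^2 + y^2 + 36x + 34y + 444 = 0


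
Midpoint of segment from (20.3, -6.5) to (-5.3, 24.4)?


Mx = (20.3 - 5.3)/2 = 15.0/2 = 7.5000
My = (-6.5 + 24.4)/2 = 17.9/2 = 8.9500

(7.5000, 8.9500)


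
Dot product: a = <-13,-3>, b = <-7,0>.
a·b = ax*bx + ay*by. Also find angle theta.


a·b = -13*(-7) - 3*0 = 91 + 0 = 91
|a| = sqrt(169+9) = 13.3417
|b| = sqrt(49+0) = 7.0000
cos(theta) = 91/(sqrt(178)*sqrt(49)) = 91/sqrt(8722) = 0.974391
theta = arccos(91/sqrt(8722)) = 12.9946 degrees

a·b = 91, theta = 12.9946 deg


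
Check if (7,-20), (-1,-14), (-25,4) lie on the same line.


7*(-14-4) - 1*(4+ 20) - 25*(-20+ 14)
= -126 - 24 + 150 = 0

Yes, collinear (determinant = 0)


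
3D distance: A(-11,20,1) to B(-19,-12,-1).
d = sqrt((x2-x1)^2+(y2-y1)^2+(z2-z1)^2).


dx=-8, dy=-32, dz=-2
d = sqrt(64+1024+4) = sqrt(1092) = 33.0454

33.0454


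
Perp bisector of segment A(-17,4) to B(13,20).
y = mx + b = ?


Midpoint = (-2, 12)
Slope of AB = dy/dx = 16/30 = 0.5333
Perp slope = -dx/dy = -30/16 = -1.8750
b = My - (perp slope)*Mx = 12 + (30*(-2))/16 = 12 - 3.7500 = 8.2500

y = -1.8750x + 8.2500


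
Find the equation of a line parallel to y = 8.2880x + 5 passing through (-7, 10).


Parallel lines have equal slopes.
m2 = 8.2880
b2 = 10 - 8.2880*(-7) = 68.0160

y = 8.2880x + 68.0160


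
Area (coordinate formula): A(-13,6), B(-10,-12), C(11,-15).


-13*(-12+ 15) = -39
-10*(-15-6) = 210
11*(6+ 12) = 198
sum = 369
Area = |369|/2 = 184.5000

184.5000 sq units


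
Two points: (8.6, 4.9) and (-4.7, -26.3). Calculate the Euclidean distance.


dx = -4.7 - 8.6 = -13.3
dy = -26.3 - 4.9 = -31.2
d = sqrt(176.89 + 973.44) = sqrt(1150.33) = 33.9165

33.9165


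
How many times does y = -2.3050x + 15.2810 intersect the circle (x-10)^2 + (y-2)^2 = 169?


Substitute y = -2.3050x + 15.2810: (x-10)^2 + (-2.3050x+15.2810-2)^2 = 169
Expand to Ax^2 + Bx + C = 0, where b-k = 13.281
A = 1+m^2 = 6.313025
B = 2(m(b-k) - h) = 2(-2.3050*13.281 - 10) = -81.22541
C = h^2 + (b-k)^2 - r^2 = 100 + 176.384961 - 169 = 107.384961
disc = B^2-4AC = 6597.5672 - 2711.6958 = 3885.8714
disc > 0

2 intersection points


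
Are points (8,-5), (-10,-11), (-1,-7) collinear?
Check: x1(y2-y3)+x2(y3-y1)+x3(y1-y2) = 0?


8*(-11+ 7) - 10*(-7+ 5) - 1*(-5+ 11)
= -32 + 20 - 6 = -18

No, not collinear (determinant = -18)


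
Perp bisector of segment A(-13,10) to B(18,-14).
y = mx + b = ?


Midpoint = (2.5, -2)
Slope of AB = dy/dx = -24/31 = -0.7742
Perp slope = -dx/dy = 31/24 = 1.2917
b = My - (perp slope)*Mx = -2 + (31*2.5)/(-24) = -2 - 3.2292 = -5.2292

y = 1.2917x - 5.2292


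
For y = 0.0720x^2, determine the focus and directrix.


a = 0.0720
1/(4a) = 3.4722
Focus = (0, 3.4722)
Directrix: y = -3.4722

Focus = (0, 3.4722), Directrix: y = -3.4722


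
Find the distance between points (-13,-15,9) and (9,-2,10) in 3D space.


dx=22, dy=13, dz=1
d = sqrt(484+169+1) = sqrt(654) = 25.5734

25.5734


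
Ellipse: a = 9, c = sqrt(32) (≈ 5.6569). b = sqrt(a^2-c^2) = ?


b^2 = 9^2 - (sqrt(32))^2 = 81 - 32 = 49
b = sqrt(49) = 7

b = 7


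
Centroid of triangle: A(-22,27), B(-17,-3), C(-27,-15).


Gx = (-22- 17- 27)/3 = -66/3 = -22.0000
Gy = (27- 3- 15)/3 = 9/3 = 3.0000

G = (-22.0000, 3.0000)


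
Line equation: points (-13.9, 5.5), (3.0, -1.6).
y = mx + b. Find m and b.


m = (-7.1)/(16.9) = -0.4201
b = y1 - m*x1 = 5.5 - (-7.1*(-13.9))/(16.9) = 5.5 - 5.8396 = -0.3396

y = -0.4201x - 0.3396


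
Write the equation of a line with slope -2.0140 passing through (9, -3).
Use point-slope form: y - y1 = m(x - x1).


y + 3 = -2.0140(x - 9)
y = -2.0140x - 3 + 2.0140*9
y = -2.0140x + 15.1260

y = -2.0140x + 15.1260


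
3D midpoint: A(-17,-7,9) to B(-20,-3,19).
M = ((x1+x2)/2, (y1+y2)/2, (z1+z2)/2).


Mx = (-17- 20)/2 = -18.5000
My = (-7- 3)/2 = -5.0000
Mz = (9+19)/2 = 14.0000

M = (-18.5000, -5.0000, 14.0000)


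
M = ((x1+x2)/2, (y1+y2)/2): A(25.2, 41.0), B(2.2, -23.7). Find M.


Mx = (25.2 + 2.2)/2 = 27.4/2 = 13.7000
My = (41.0 - 23.7)/2 = 17.3/2 = 8.6500

(13.7000, 8.6500)


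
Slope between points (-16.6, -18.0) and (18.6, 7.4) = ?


dy = 7.4 + 18.0 = 25.4
dx = 18.6 + 16.6 = 35.2
m = 25.4/35.2 = 0.7216

m = 0.7216


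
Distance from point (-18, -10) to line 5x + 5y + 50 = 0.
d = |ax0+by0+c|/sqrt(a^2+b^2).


|5*(-18) + 5*(-10) + 50| = |-90| = 90
sqrt(25 + 25) = sqrt(50) = 7.0711
d = 90/sqrt(50) = 12.7279

12.7279


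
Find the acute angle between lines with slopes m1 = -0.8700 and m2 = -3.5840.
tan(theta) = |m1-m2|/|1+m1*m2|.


m1-m2 = 2.714
1+m1*m2 = 4.11808
tan(theta) = |2.714/4.11808| = 0.659045
theta = arctan(|2.714/4.11808|) = 33.3867 degrees (acute angle)

33.3867 degrees
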